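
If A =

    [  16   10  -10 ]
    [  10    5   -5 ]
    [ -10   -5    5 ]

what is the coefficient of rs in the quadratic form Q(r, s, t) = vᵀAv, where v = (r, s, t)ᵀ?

20

The coefficient of rs is A[1,2] + A[2,1] = 2·10 = 20.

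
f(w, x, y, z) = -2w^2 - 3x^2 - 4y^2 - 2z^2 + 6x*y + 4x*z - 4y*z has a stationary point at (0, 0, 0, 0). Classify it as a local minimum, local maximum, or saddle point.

The Hessian at the origin is H = [[-4, 0, 0, 0], [0, -6, 6, 4], [0, 6, -8, -4], [0, 4, -4, -4]].
Symmetric row and column elimination reduces H to a congruent diagonal form with pivots -4, -6, -2, -4/3.
That gives 4 negative pivots.
H is negative definite, so the origin is a strict local maximum.

local maximum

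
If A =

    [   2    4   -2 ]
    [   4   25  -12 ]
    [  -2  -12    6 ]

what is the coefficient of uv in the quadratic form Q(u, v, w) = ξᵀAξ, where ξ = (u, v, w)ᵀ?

8

The coefficient of uv is A[1,2] + A[2,1] = 2·4 = 8.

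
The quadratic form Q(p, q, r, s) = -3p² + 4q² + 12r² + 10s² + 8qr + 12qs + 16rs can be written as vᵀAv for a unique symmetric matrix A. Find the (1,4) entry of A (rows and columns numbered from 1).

0

The coefficient of p·s in Q is 0. For a symmetric A this equals A[1,4] + A[4,1] = 2·A[1,4].
So A[1,4] = 0/2 = 0.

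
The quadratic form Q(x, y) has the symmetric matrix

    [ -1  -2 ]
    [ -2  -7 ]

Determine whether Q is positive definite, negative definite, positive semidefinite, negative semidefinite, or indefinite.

negative definite

Applying the same elementary operations to the rows and columns of A produces a congruent diagonal matrix with entries -1, -3.
That gives 2 negative pivots.
Hence Q is negative definite.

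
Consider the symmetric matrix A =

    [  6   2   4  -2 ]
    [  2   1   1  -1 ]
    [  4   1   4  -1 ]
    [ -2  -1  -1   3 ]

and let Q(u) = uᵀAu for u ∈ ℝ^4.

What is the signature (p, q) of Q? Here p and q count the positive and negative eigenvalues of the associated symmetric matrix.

Row-reducing A symmetrically gives the diagonal entries 6, 1/3, 1, 2.
So there are 4 positive pivots.

(4, 0)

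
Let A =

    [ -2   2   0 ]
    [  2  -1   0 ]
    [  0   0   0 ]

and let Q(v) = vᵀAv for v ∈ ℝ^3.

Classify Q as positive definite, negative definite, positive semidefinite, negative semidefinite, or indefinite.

indefinite

Row-reducing A symmetrically gives the diagonal entries -2, 1, 0.
So there are 1 positive, 1 negative, 1 zero pivots.
Hence Q is indefinite.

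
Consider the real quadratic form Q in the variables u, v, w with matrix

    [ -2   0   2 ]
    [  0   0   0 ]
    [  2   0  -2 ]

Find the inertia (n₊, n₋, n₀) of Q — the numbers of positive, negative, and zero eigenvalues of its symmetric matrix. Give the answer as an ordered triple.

(0, 1, 2)

Symmetric row and column elimination reduces A to a congruent diagonal form with pivots -2, 0, 0.
That gives 1 negative, 2 zero pivots.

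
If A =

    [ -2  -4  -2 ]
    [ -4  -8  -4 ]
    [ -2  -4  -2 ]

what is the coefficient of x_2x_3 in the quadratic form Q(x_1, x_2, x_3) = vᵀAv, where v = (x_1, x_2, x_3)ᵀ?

-8

The coefficient of x_2x_3 is A[2,3] + A[3,2] = 2·(-4) = -8.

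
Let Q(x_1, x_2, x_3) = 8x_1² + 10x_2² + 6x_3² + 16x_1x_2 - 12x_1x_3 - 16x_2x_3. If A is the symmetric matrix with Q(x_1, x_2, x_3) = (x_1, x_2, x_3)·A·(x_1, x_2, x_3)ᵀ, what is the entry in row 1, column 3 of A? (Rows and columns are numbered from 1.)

The coefficient of x_1·x_3 in Q is -12. For a symmetric A this equals A[1,3] + A[3,1] = 2·A[1,3].
So A[1,3] = -12/2 = -6.

-6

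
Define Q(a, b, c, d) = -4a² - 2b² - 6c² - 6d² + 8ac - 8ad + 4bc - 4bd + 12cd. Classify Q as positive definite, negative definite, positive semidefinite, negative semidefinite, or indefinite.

The symmetric matrix is A = [[-4, 0, 4, -4], [0, -2, 2, -2], [4, 2, -6, 6], [-4, -2, 6, -6]].
Congruent diagonalization of A (simultaneous row and column reduction) yields pivots -4, -2, 0, 0.
That gives 2 negative, 2 zero pivots.
Hence Q is negative semidefinite.

negative semidefinite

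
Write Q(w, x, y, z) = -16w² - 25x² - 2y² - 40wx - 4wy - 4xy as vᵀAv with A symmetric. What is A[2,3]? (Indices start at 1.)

-2

The coefficient of x·y in Q is -4. For a symmetric A this equals A[2,3] + A[3,2] = 2·A[2,3].
So A[2,3] = -4/2 = -2.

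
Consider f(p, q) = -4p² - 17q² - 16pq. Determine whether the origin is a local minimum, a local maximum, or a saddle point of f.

local maximum

The Hessian at the origin is H = [[-8, -16], [-16, -34]].
det H = -8·-34 − (-16)² = 16 > 0 and H[1,1] = -8 < 0, so H is negative definite.
Therefore the origin is a local maximum.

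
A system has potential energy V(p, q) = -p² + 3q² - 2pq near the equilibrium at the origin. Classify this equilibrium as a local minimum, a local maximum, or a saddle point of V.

saddle point

The Hessian at the origin is H = [[-2, -2], [-2, 6]].
det H = -2·6 − (-2)² = -16 < 0, so H is indefinite.
Therefore the origin is a saddle point.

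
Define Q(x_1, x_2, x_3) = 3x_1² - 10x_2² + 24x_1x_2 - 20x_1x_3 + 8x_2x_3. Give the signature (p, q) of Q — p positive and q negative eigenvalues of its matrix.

The associated matrix is A = [[3, 12, -10], [12, -10, 4], [-10, 4, 0]].
Applying the same elementary operations to the rows and columns of A produces a congruent diagonal matrix with entries 3, -58, 4/87.
So there are 2 positive, 1 negative pivots.

(2, 1)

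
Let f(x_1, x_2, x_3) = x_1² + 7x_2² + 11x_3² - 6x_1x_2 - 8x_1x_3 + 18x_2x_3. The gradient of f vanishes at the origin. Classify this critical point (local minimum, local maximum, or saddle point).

saddle point

The Hessian at the origin is H = [[2, -6, -8], [-6, 14, 18], [-8, 18, 22]].
Congruent diagonalization of H (simultaneous row and column reduction) yields pivots 2, -4, -1.
That gives 1 positive, 2 negative pivots.
H is indefinite, so the origin is a saddle point.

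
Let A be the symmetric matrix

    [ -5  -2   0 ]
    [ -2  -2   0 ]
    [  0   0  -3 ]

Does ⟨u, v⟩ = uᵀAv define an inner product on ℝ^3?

no

Leading principal minors: Δ_1 = -5, Δ_2 = 6, Δ_3 = -18.
The signs alternate starting with Δ_1 < 0, so by Sylvester's criterion Q is negative definite.
⟨·,·⟩ is an inner product exactly when A is positive definite.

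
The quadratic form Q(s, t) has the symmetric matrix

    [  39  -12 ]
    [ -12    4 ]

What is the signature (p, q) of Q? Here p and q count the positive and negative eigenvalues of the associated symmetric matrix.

Applying the same elementary operations to the rows and columns of A produces a congruent diagonal matrix with entries 39, 4/13.
Counting signs: 2 positive.

(2, 0)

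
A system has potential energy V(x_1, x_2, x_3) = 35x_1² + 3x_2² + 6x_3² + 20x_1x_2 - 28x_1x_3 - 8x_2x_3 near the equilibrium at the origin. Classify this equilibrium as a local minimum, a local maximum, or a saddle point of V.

local minimum

The Hessian at the origin is H = [[70, 20, -28], [20, 6, -8], [-28, -8, 12]].
Symmetric row and column elimination reduces H to a congruent diagonal form with pivots 70, 2/7, 4/5.
Counting signs: 3 positive.
H is positive definite, so the origin is a strict local minimum.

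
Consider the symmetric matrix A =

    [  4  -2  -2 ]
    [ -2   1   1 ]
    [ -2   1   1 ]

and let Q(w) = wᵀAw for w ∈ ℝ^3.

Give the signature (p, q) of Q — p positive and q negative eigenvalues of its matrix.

(1, 0)

Congruent diagonalization of A (simultaneous row and column reduction) yields pivots 4, 0, 0.
Counting signs: 1 positive, 2 zero.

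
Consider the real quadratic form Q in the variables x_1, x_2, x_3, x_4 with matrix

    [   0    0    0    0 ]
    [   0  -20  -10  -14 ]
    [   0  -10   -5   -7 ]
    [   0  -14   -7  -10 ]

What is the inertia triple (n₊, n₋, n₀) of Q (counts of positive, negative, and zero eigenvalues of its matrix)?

(0, 2, 2)

Congruent diagonalization of A (simultaneous row and column reduction) yields pivots 0, -20, 0, -1/5.
Counting signs: 2 negative, 2 zero.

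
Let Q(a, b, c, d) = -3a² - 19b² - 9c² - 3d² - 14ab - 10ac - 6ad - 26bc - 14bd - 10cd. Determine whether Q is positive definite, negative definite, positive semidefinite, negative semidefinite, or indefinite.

The symmetric matrix is A = [[-3, -7, -5, -3], [-7, -19, -13, -7], [-5, -13, -9, -5], [-3, -7, -5, -3]].
Congruent diagonalization of A (simultaneous row and column reduction) yields pivots -3, -8/3, 0, 0.
That gives 2 negative, 2 zero pivots.
Hence Q is negative semidefinite.

negative semidefinite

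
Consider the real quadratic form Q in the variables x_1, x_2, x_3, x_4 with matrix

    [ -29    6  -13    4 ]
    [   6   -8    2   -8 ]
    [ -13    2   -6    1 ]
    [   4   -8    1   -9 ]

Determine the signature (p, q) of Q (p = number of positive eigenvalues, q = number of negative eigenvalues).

(0, 4)

Congruent diagonalization of A (simultaneous row and column reduction) yields pivots -29, -196/29, -5/49, -4/5.
That gives 4 negative pivots.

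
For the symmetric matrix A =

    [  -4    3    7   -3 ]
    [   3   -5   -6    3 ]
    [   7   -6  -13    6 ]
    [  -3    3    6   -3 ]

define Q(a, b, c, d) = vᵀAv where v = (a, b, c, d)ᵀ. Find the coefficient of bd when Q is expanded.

6

The coefficient of bd is A[2,4] + A[4,2] = 2·3 = 6.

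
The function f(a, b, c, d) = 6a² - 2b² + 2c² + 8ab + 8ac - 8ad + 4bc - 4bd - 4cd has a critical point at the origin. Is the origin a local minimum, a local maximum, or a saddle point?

The Hessian at the origin is H = [[12, 8, 8, -8], [8, -4, 4, -4], [8, 4, 4, -4], [-8, -4, -4, 0]].
Applying the same elementary operations to the rows and columns of H produces a congruent diagonal matrix with entries 12, -28/3, -8/7, -4.
Counting signs: 1 positive, 3 negative.
H is indefinite, so the origin is a saddle point.

saddle point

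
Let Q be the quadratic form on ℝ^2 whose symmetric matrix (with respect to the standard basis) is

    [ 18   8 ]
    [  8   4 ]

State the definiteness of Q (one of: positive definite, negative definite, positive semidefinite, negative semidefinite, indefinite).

positive definite

For the 2×2 matrix [[18, 8], [8, 4]]: det = 18·4 − (8)² = 8, trace = 22.
det > 0 so both eigenvalues share the sign of the trace; trace = 22 > 0 ⇒ both positive.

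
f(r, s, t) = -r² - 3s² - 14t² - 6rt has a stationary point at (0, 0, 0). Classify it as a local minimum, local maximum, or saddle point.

The Hessian at the origin is H = [[-2, 0, -6], [0, -6, 0], [-6, 0, -28]].
Congruent diagonalization of H (simultaneous row and column reduction) yields pivots -2, -6, -10.
That gives 3 negative pivots.
H is negative definite, so the origin is a strict local maximum.

local maximum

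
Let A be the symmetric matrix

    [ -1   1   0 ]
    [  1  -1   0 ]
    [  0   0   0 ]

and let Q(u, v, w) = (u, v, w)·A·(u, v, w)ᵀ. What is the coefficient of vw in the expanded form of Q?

The coefficient of vw is A[2,3] + A[3,2] = 2·0 = 0.

0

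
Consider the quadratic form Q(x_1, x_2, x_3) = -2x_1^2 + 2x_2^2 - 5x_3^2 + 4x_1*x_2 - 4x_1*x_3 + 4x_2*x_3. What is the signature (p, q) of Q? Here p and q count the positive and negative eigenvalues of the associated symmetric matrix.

Write A = [[-2, 2, -2], [2, 2, 2], [-2, 2, -5]].
Symmetric row and column elimination reduces A to a congruent diagonal form with pivots -2, 4, -3.
That gives 1 positive, 2 negative pivots.

(1, 2)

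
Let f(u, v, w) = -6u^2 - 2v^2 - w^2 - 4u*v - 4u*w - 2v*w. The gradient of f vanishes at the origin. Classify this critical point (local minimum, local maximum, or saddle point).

The Hessian at the origin is H = [[-12, -4, -4], [-4, -4, -2], [-4, -2, -2]].
An LDLᵀ factorisation of H has diagonal entries -12, -8/3, -1/2.
Counting signs: 3 negative.
H is negative definite, so the origin is a strict local maximum.

local maximum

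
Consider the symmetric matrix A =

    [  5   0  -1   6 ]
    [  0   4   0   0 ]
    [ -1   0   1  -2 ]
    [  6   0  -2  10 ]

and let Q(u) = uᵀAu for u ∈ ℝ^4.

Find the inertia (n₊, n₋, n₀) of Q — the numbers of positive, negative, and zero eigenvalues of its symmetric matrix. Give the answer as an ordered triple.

(4, 0, 0)

An LDLᵀ factorisation of A has diagonal entries 5, 4, 4/5, 2.
That gives 4 positive pivots.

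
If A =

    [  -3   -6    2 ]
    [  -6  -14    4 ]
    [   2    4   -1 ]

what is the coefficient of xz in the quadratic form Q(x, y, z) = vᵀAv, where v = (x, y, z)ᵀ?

The coefficient of xz is A[1,3] + A[3,1] = 2·2 = 4.

4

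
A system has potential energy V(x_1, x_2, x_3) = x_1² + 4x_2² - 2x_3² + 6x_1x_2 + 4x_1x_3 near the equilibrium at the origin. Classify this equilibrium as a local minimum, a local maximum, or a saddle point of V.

The Hessian at the origin is H = [[2, 6, 4], [6, 8, 0], [4, 0, -4]].
Row-reducing H symmetrically gives the diagonal entries 2, -10, 12/5.
Counting signs: 2 positive, 1 negative.
H is indefinite, so the origin is a saddle point.

saddle point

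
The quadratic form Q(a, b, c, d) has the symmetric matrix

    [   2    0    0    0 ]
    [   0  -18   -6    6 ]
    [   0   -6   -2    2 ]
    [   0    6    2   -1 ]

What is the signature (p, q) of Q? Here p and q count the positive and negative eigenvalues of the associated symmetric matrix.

(2, 1)

Symmetric row and column elimination reduces A to a congruent diagonal form with pivots 2, -18, 0, 1.
Counting signs: 2 positive, 1 negative, 1 zero.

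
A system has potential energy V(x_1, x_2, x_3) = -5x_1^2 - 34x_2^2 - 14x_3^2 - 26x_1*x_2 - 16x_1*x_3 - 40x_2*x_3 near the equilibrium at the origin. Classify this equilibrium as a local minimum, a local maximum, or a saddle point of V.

The Hessian at the origin is H = [[-10, -26, -16], [-26, -68, -40], [-16, -40, -28]].
An LDLᵀ factorisation of H has diagonal entries -10, -2/5, 4.
So there are 1 positive, 2 negative pivots.
H is indefinite, so the origin is a saddle point.

saddle point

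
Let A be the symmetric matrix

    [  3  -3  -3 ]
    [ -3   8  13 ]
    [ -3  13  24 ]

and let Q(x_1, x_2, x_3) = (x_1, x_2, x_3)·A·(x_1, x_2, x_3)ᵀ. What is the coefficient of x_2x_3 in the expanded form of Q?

26

The coefficient of x_2x_3 is A[2,3] + A[3,2] = 2·13 = 26.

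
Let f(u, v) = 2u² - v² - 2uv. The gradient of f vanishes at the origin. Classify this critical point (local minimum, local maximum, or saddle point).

saddle point

The Hessian at the origin is H = [[4, -2], [-2, -2]].
det H = 4·-2 − (-2)² = -12 < 0, so H is indefinite.
Therefore the origin is a saddle point.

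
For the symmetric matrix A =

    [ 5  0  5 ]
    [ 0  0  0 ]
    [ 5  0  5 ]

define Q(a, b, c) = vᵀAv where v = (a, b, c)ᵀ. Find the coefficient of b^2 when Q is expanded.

0

The coefficient of b^2 is the diagonal entry A[2,2] = 0.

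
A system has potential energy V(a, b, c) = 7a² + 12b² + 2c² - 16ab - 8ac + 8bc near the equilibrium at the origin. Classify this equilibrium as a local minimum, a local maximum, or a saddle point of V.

saddle point

The Hessian at the origin is H = [[14, -16, -8], [-16, 24, 8], [-8, 8, 4]].
Congruent diagonalization of H (simultaneous row and column reduction) yields pivots 14, 40/7, -4/5.
Counting signs: 2 positive, 1 negative.
H is indefinite, so the origin is a saddle point.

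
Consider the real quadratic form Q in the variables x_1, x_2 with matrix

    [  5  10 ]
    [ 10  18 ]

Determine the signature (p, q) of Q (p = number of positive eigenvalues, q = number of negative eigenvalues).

Congruent diagonalization of A (simultaneous row and column reduction) yields pivots 5, -2.
Counting signs: 1 positive, 1 negative.

(1, 1)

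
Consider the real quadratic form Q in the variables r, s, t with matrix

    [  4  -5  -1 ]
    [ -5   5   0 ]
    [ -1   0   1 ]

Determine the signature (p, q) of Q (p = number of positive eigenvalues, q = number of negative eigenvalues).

(2, 1)

An LDLᵀ factorisation of A has diagonal entries 4, -5/4, 2.
Counting signs: 2 positive, 1 negative.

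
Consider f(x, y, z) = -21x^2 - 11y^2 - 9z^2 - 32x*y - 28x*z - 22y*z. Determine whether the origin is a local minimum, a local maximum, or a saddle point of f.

The Hessian at the origin is H = [[-42, -32, -28], [-32, -22, -22], [-28, -22, -18]].
Symmetric row and column elimination reduces H to a congruent diagonal form with pivots -42, 50/21, 12/25.
That gives 2 positive, 1 negative pivots.
H is indefinite, so the origin is a saddle point.

saddle point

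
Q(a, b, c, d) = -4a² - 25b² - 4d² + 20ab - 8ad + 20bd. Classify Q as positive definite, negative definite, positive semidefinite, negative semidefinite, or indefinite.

The symmetric matrix is A = [[-4, 10, 0, -4], [10, -25, 0, 10], [0, 0, 0, 0], [-4, 10, 0, -4]].
Row-reducing A symmetrically gives the diagonal entries -4, 0, 0, 0.
That gives 1 negative, 3 zero pivots.
Hence Q is negative semidefinite.

negative semidefinite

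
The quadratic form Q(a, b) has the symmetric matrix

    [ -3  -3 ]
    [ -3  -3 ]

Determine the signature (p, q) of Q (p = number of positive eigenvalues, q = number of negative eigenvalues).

Congruent diagonalization of A (simultaneous row and column reduction) yields pivots -3, 0.
Counting signs: 1 negative, 1 zero.

(0, 1)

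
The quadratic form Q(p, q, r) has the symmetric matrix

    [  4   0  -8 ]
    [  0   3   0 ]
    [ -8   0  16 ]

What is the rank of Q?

2

Row-reducing A symmetrically gives the diagonal entries 4, 3, 0.
That gives 2 positive, 1 zero pivots.
The rank is the number of nonzero pivots: 2.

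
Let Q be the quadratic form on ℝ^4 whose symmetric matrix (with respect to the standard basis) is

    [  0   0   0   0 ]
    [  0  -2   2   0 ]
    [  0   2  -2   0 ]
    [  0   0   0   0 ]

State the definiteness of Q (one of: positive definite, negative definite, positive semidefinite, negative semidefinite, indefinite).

negative semidefinite

Row-reducing A symmetrically gives the diagonal entries 0, -2, 0, 0.
That gives 1 negative, 3 zero pivots.
Hence Q is negative semidefinite.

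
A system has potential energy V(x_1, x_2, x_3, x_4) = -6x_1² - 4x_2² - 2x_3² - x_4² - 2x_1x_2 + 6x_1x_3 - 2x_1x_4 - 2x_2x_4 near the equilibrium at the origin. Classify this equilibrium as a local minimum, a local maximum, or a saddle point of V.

The Hessian at the origin is H = [[-12, -2, 6, -2], [-2, -8, 0, -2], [6, 0, -4, 0], [-2, -2, 0, -2]].
Congruent diagonalization of H (simultaneous row and column reduction) yields pivots -12, -23/3, -20/23, -3/5.
That gives 4 negative pivots.
H is negative definite, so the origin is a strict local maximum.

local maximum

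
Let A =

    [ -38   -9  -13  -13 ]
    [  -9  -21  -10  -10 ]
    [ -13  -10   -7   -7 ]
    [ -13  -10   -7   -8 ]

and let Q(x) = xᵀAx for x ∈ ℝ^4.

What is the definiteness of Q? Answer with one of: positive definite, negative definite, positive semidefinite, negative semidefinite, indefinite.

Leading principal minors: Δ_1 = -38, Δ_2 = 717, Δ_3 = -10, Δ_4 = 10.
The signs alternate starting with Δ_1 < 0, so by Sylvester's criterion Q is negative definite.

negative definite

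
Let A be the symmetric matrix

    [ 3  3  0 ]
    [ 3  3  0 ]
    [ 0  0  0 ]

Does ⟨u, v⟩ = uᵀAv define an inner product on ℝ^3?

no

Row-reducing A symmetrically gives the diagonal entries 3, 0, 0.
Counting signs: 1 positive, 2 zero.
Hence Q is positive semidefinite.
⟨·,·⟩ is an inner product exactly when A is positive definite.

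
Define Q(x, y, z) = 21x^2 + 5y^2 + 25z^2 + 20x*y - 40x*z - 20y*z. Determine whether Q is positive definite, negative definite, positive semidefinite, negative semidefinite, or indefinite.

The symmetric matrix is A = [[21, 10, -20], [10, 5, -10], [-20, -10, 25]].
Congruent diagonalization of A (simultaneous row and column reduction) yields pivots 21, 5/21, 5.
So there are 3 positive pivots.
Hence Q is positive definite.

positive definite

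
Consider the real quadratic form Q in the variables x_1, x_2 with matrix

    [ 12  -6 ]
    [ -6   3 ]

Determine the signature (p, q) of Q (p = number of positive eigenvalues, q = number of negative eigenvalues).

(1, 0)

Symmetric row and column elimination reduces A to a congruent diagonal form with pivots 12, 0.
So there are 1 positive, 1 zero pivots.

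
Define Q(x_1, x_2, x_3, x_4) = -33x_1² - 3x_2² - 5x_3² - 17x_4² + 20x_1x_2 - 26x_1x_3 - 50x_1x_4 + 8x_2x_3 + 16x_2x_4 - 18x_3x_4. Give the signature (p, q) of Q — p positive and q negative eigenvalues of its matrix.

The symmetric matrix is A = [[-33, 10, -13, -25], [10, -3, 4, 8], [-13, 4, -5, -9], [-25, 8, -9, -17]].
Congruent diagonalization of A (simultaneous row and column reduction) yields pivots -33, 1/33, 0, -4.
So there are 1 positive, 2 negative, 1 zero pivots.

(1, 2)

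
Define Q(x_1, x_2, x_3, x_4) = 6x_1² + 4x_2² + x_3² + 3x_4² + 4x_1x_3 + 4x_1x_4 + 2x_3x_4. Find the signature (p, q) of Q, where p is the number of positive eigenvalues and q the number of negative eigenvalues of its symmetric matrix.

Write A = [[6, 0, 2, 2], [0, 4, 0, 0], [2, 0, 1, 1], [2, 0, 1, 3]].
An LDLᵀ factorisation of A has diagonal entries 6, 4, 1/3, 2.
So there are 4 positive pivots.

(4, 0)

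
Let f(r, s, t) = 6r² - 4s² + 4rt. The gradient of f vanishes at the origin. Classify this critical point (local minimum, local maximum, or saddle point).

saddle point

The Hessian at the origin is H = [[12, 0, 4], [0, -8, 0], [4, 0, 0]].
Symmetric row and column elimination reduces H to a congruent diagonal form with pivots 12, -8, -4/3.
That gives 1 positive, 2 negative pivots.
H is indefinite, so the origin is a saddle point.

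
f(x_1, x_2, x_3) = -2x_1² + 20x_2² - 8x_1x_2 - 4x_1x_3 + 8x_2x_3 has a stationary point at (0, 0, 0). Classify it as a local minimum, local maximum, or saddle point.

saddle point

The Hessian at the origin is H = [[-4, -8, -4], [-8, 40, 8], [-4, 8, 0]].
An LDLᵀ factorisation of H has diagonal entries -4, 56, -4/7.
Counting signs: 1 positive, 2 negative.
H is indefinite, so the origin is a saddle point.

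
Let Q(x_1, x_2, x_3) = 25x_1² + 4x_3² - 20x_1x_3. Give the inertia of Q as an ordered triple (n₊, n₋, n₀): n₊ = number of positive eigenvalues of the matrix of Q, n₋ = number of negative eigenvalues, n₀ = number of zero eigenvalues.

(1, 0, 2)

The associated matrix is A = [[25, 0, -10], [0, 0, 0], [-10, 0, 4]].
Applying the same elementary operations to the rows and columns of A produces a congruent diagonal matrix with entries 25, 0, 0.
So there are 1 positive, 2 zero pivots.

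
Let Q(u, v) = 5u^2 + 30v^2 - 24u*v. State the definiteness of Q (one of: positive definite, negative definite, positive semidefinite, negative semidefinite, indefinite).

positive definite

Write A = [[5, -12], [-12, 30]].
Applying the same elementary operations to the rows and columns of A produces a congruent diagonal matrix with entries 5, 6/5.
So there are 2 positive pivots.
Hence Q is positive definite.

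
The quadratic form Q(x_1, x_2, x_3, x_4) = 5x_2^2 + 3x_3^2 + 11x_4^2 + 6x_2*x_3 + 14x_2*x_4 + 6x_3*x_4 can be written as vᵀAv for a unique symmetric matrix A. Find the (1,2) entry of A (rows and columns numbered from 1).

The coefficient of x_1·x_2 in Q is 0. For a symmetric A this equals A[1,2] + A[2,1] = 2·A[1,2].
So A[1,2] = 0/2 = 0.

0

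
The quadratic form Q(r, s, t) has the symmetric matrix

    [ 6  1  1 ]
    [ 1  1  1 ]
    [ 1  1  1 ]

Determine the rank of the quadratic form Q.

Symmetric row and column elimination reduces A to a congruent diagonal form with pivots 6, 5/6, 0.
Counting signs: 2 positive, 1 zero.
The rank is the number of nonzero pivots: 2.

2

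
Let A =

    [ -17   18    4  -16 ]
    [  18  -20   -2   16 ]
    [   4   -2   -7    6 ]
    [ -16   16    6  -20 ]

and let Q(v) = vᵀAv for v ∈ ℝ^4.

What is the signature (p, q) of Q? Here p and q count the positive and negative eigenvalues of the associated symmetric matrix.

(0, 4)

Congruent diagonalization of A (simultaneous row and column reduction) yields pivots -17, -16/17, -3/4, -4.
Counting signs: 4 negative.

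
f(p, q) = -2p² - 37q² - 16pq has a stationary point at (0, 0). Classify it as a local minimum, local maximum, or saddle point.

local maximum

The Hessian at the origin is H = [[-4, -16], [-16, -74]].
det H = -4·-74 − (-16)² = 40 > 0 and H[1,1] = -4 < 0, so H is negative definite.
Therefore the origin is a local maximum.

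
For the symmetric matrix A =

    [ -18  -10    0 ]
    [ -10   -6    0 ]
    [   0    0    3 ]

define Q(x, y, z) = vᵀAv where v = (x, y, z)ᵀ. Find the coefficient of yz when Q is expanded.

0

The coefficient of yz is A[2,3] + A[3,2] = 2·0 = 0.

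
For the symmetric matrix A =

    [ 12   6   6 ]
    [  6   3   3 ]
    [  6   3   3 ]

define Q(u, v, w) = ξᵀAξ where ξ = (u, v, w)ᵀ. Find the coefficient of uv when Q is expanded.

12

The coefficient of uv is A[1,2] + A[2,1] = 2·6 = 12.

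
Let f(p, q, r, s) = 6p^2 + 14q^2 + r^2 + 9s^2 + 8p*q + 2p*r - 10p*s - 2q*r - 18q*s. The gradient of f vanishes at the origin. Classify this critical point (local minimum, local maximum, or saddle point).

The Hessian at the origin is H = [[12, 8, 2, -10], [8, 28, -2, -18], [2, -2, 2, 0], [-10, -18, 0, 18]].
Row-reducing H symmetrically gives the diagonal entries 12, 68/3, 20/17, 4.
So there are 4 positive pivots.
H is positive definite, so the origin is a strict local minimum.

local minimum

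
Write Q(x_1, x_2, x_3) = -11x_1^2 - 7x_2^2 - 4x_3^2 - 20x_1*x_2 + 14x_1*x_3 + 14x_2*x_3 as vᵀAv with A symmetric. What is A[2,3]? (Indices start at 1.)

7

The coefficient of x_2·x_3 in Q is 14. For a symmetric A this equals A[2,3] + A[3,2] = 2·A[2,3].
So A[2,3] = 14/2 = 7.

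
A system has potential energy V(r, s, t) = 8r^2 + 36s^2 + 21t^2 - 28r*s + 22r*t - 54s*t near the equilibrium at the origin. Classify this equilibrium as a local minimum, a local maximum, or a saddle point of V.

The Hessian at the origin is H = [[16, -28, 22], [-28, 72, -54], [22, -54, 42]].
An LDLᵀ factorisation of H has diagonal entries 16, 23, 30/23.
That gives 3 positive pivots.
H is positive definite, so the origin is a strict local minimum.

local minimum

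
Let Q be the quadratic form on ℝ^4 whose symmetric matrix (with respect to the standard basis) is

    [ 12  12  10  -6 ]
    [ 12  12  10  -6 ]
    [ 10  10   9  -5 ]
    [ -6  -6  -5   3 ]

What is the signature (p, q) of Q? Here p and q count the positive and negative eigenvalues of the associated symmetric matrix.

Row-reducing A symmetrically gives the diagonal entries 12, 0, 2/3, 0.
That gives 2 positive, 2 zero pivots.

(2, 0)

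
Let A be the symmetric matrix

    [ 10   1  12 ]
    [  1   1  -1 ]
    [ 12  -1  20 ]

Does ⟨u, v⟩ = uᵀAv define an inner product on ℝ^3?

Leading principal minors: Δ_1 = 10, Δ_2 = 9, Δ_3 = 2.
All leading principal minors are positive, so by Sylvester's criterion Q is positive definite.
⟨·,·⟩ is an inner product exactly when A is positive definite.

yes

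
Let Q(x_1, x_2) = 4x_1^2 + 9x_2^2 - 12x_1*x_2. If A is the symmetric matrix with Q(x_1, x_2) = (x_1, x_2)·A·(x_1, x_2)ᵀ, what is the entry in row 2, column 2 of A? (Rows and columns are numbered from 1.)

The coefficient of x_2^2 in Q is 9, and that is exactly A[2,2].

9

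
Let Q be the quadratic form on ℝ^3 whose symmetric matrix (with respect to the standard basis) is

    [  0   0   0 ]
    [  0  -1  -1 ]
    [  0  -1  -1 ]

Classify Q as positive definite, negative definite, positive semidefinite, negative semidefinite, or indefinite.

negative semidefinite

Row-reducing A symmetrically gives the diagonal entries 0, -1, 0.
So there are 1 negative, 2 zero pivots.
Hence Q is negative semidefinite.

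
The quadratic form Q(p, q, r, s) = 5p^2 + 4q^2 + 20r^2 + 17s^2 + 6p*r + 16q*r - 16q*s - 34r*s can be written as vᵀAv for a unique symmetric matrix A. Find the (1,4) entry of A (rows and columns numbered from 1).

0

The coefficient of p·s in Q is 0. For a symmetric A this equals A[1,4] + A[4,1] = 2·A[1,4].
So A[1,4] = 0/2 = 0.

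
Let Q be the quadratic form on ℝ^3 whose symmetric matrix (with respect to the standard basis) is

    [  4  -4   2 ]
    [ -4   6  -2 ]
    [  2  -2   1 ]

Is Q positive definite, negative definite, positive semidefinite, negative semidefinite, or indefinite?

Symmetric row and column elimination reduces A to a congruent diagonal form with pivots 4, 2, 0.
That gives 2 positive, 1 zero pivots.
Hence Q is positive semidefinite.

positive semidefinite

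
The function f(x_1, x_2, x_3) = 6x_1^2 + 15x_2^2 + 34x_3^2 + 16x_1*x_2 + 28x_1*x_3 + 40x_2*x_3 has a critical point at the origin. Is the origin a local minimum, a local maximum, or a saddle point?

The Hessian at the origin is H = [[12, 16, 28], [16, 30, 40], [28, 40, 68]].
Symmetric row and column elimination reduces H to a congruent diagonal form with pivots 12, 26/3, 24/13.
Counting signs: 3 positive.
H is positive definite, so the origin is a strict local minimum.

local minimum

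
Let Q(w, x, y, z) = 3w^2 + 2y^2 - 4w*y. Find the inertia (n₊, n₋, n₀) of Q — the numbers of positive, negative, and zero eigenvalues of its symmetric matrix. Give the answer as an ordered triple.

(2, 0, 2)

Write A = [[3, 0, -2, 0], [0, 0, 0, 0], [-2, 0, 2, 0], [0, 0, 0, 0]].
Symmetric row and column elimination reduces A to a congruent diagonal form with pivots 3, 0, 2/3, 0.
Counting signs: 2 positive, 2 zero.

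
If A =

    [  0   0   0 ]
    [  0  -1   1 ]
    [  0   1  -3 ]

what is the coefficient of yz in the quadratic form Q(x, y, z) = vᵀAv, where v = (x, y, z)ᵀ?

The coefficient of yz is A[2,3] + A[3,2] = 2·1 = 2.

2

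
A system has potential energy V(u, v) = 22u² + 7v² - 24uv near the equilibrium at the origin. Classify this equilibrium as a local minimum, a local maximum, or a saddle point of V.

local minimum

The Hessian at the origin is H = [[44, -24], [-24, 14]].
det H = 44·14 − (-24)² = 40 > 0 and H[1,1] = 44 > 0, so H is positive definite.
Therefore the origin is a local minimum.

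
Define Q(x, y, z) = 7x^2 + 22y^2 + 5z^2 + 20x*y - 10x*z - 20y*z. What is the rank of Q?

The symmetric matrix is A = [[7, 10, -5], [10, 22, -10], [-5, -10, 5]].
Congruent diagonalization of A (simultaneous row and column reduction) yields pivots 7, 54/7, 10/27.
So there are 3 positive pivots.
The rank is the number of nonzero pivots: 3.

3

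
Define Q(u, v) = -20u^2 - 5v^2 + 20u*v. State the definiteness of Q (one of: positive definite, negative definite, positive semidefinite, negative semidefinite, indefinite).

negative semidefinite

Write A = [[-20, 10], [10, -5]].
Applying the same elementary operations to the rows and columns of A produces a congruent diagonal matrix with entries -20, 0.
So there are 1 negative, 1 zero pivots.
Hence Q is negative semidefinite.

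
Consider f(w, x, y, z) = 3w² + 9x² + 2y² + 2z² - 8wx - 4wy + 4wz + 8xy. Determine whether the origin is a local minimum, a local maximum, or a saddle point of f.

The Hessian at the origin is H = [[6, -8, -4, 4], [-8, 18, 8, 0], [-4, 8, 4, 0], [4, 0, 0, 4]].
An LDLᵀ factorisation of H has diagonal entries 6, 22/3, 4/11, -4.
Counting signs: 3 positive, 1 negative.
H is indefinite, so the origin is a saddle point.

saddle point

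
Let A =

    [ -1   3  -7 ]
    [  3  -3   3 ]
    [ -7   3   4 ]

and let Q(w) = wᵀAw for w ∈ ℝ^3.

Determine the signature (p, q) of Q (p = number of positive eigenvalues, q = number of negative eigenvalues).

(1, 2)

Applying the same elementary operations to the rows and columns of A produces a congruent diagonal matrix with entries -1, 6, -1.
Counting signs: 1 positive, 2 negative.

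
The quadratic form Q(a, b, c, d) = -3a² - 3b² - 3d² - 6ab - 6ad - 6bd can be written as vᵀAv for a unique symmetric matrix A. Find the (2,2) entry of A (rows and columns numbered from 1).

The coefficient of b² in Q is -3, and that is exactly A[2,2].

-3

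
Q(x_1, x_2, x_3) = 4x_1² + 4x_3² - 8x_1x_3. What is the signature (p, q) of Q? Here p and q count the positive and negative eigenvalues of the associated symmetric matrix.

(1, 0)

The associated matrix is A = [[4, 0, -4], [0, 0, 0], [-4, 0, 4]].
Applying the same elementary operations to the rows and columns of A produces a congruent diagonal matrix with entries 4, 0, 0.
That gives 1 positive, 2 zero pivots.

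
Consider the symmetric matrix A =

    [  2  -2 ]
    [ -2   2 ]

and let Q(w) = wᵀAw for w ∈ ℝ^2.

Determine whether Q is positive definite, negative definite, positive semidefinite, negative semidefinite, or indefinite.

For the 2×2 matrix [[2, -2], [-2, 2]]: det = 2·2 − (-2)² = 0, trace = 4.
det = 0 so one eigenvalue is zero; the form is semidefinite with the sign of the trace.

positive semidefinite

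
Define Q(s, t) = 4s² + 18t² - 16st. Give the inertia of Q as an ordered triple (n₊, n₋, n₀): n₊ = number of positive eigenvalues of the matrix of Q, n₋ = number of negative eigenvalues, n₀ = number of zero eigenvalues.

(2, 0, 0)

Write A = [[4, -8], [-8, 18]].
An LDLᵀ factorisation of A has diagonal entries 4, 2.
That gives 2 positive pivots.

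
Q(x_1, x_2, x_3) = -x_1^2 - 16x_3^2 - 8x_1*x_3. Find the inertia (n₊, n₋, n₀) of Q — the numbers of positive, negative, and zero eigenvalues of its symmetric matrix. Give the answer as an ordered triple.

(0, 1, 2)

The associated matrix is A = [[-1, 0, -4], [0, 0, 0], [-4, 0, -16]].
Applying the same elementary operations to the rows and columns of A produces a congruent diagonal matrix with entries -1, 0, 0.
That gives 1 negative, 2 zero pivots.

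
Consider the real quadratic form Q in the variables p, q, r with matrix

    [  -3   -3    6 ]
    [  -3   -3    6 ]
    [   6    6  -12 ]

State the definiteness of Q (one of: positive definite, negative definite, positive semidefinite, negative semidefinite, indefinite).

negative semidefinite

Applying the same elementary operations to the rows and columns of A produces a congruent diagonal matrix with entries -3, 0, 0.
That gives 1 negative, 2 zero pivots.
Hence Q is negative semidefinite.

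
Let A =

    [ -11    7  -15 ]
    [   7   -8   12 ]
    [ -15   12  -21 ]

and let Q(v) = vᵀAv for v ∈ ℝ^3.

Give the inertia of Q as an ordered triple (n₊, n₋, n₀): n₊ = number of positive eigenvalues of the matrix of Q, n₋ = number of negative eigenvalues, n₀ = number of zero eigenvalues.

(1, 2, 0)

Symmetric row and column elimination reduces A to a congruent diagonal form with pivots -11, -39/11, 15/13.
That gives 1 positive, 2 negative pivots.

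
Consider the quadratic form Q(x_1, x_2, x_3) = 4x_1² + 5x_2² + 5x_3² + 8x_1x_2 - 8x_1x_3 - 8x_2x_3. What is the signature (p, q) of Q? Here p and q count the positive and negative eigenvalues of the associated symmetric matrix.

Write A = [[4, 4, -4], [4, 5, -4], [-4, -4, 5]].
Congruent diagonalization of A (simultaneous row and column reduction) yields pivots 4, 1, 1.
Counting signs: 3 positive.

(3, 0)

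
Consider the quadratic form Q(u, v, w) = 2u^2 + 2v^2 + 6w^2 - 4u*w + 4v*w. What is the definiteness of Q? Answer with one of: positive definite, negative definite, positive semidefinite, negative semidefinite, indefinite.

positive definite

The associated matrix is A = [[2, 0, -2], [0, 2, 2], [-2, 2, 6]].
Symmetric row and column elimination reduces A to a congruent diagonal form with pivots 2, 2, 2.
Counting signs: 3 positive.
Hence Q is positive definite.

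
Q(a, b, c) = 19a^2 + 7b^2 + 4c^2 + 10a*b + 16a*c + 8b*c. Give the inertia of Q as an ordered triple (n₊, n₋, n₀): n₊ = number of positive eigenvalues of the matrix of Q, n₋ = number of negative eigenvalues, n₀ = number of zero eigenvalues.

The associated matrix is A = [[19, 5, 8], [5, 7, 4], [8, 4, 4]].
Symmetric row and column elimination reduces A to a congruent diagonal form with pivots 19, 108/19, 0.
So there are 2 positive, 1 zero pivots.

(2, 0, 1)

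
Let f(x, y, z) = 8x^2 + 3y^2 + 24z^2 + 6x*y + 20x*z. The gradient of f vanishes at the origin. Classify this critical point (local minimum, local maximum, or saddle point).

The Hessian at the origin is H = [[16, 6, 20], [6, 6, 0], [20, 0, 48]].
Symmetric row and column elimination reduces H to a congruent diagonal form with pivots 16, 15/4, 8.
So there are 3 positive pivots.
H is positive definite, so the origin is a strict local minimum.

local minimum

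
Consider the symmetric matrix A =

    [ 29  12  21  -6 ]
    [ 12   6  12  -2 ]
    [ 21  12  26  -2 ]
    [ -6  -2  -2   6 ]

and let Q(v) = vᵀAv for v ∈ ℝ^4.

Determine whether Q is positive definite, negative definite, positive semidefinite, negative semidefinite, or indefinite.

positive definite

An LDLᵀ factorisation of A has diagonal entries 29, 30/29, 1/5, 4/3.
So there are 4 positive pivots.
Hence Q is positive definite.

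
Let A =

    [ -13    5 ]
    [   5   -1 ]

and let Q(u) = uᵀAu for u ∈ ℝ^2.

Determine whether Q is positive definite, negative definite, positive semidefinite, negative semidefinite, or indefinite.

An LDLᵀ factorisation of A has diagonal entries -13, 12/13.
So there are 1 positive, 1 negative pivots.
Hence Q is indefinite.

indefinite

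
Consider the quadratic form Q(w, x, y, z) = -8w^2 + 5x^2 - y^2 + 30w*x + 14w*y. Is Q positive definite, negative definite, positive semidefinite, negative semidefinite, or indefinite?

indefinite

Write A = [[-8, 15, 7, 0], [15, 5, 0, 0], [7, 0, -1, 0], [0, 0, 0, 0]].
Applying the same elementary operations to the rows and columns of A produces a congruent diagonal matrix with entries -8, 265/8, -4/53, 0.
Counting signs: 1 positive, 2 negative, 1 zero.
Hence Q is indefinite.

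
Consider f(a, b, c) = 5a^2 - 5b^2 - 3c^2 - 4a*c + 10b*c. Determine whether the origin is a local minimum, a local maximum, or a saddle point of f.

saddle point

The Hessian at the origin is H = [[10, 0, -4], [0, -10, 10], [-4, 10, -6]].
Applying the same elementary operations to the rows and columns of H produces a congruent diagonal matrix with entries 10, -10, 12/5.
That gives 2 positive, 1 negative pivots.
H is indefinite, so the origin is a saddle point.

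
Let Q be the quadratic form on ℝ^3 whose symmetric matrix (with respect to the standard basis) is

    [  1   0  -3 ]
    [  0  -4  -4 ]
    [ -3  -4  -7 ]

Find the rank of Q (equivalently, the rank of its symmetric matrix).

3

An LDLᵀ factorisation of A has diagonal entries 1, -4, -12.
So there are 1 positive, 2 negative pivots.
The rank is the number of nonzero pivots: 3.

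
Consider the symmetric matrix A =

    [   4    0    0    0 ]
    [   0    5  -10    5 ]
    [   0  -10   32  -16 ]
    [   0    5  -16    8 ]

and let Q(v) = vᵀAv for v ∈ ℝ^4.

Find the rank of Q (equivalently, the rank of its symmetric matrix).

3

Congruent diagonalization of A (simultaneous row and column reduction) yields pivots 4, 5, 12, 0.
That gives 3 positive, 1 zero pivots.
The rank is the number of nonzero pivots: 3.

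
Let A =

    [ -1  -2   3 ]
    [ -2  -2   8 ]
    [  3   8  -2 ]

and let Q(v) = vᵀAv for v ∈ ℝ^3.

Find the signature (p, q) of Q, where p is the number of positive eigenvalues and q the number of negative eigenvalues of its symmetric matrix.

Row-reducing A symmetrically gives the diagonal entries -1, 2, 5.
That gives 2 positive, 1 negative pivots.

(2, 1)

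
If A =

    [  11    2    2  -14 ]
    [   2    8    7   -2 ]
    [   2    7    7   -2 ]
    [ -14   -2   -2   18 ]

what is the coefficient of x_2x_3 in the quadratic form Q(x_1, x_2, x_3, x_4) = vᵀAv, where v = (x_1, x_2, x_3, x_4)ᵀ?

The coefficient of x_2x_3 is A[2,3] + A[3,2] = 2·7 = 14.

14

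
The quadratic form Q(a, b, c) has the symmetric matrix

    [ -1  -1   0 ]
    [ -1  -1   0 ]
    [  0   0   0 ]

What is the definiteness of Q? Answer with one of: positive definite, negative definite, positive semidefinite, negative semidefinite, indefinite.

negative semidefinite

Symmetric row and column elimination reduces A to a congruent diagonal form with pivots -1, 0, 0.
So there are 1 negative, 2 zero pivots.
Hence Q is negative semidefinite.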